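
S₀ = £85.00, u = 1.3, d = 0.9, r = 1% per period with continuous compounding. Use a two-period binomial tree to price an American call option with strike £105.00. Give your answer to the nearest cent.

Risk-neutral probability p = (e^0.01 − 0.9)/(1.3 − 0.9) = 0.1101/0.4000 = 0.2751
Terminal stock prices: S_uu = 143.7, S_ud = 99.45, S_dd = 68.85
Terminal payoffs (S − K): max(38.65, 0) = 38.65, max(-5.55, 0) = 0, max(-36.15, 0) = 0
Node u (S = 110.5): continuation = e^(−0.01)·[0.2751·38.6500 + 0.7249·0.0000] = 10.5278; exercise value = 5.5000 ≤ continuation, so V_u = 10.5278
Node d (S = 76.5): continuation = e^(−0.01)·[0.2751·0.0000 + 0.7249·0.0000] = 0.0000; exercise value = 0.0000 ≤ continuation, so V_d = 0.0000
Node 0 (S = 85): continuation = e^(−0.01)·[0.2751·10.5278 + 0.7249·0.0000] = 2.8676; exercise value = 0.0000 ≤ continuation, so V_0 = 2.8676

£2.87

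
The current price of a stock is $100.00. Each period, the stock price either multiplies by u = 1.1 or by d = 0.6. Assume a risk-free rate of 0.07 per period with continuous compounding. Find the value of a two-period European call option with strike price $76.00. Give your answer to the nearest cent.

$34.94

Risk-neutral probability p = (e^0.07 − 0.6)/(1.1 − 0.6) = 0.4725/0.5000 = 0.9450
Terminal stock prices: S_uu = 121, S_ud = 66, S_dd = 36
Terminal payoffs (S − K): max(45, 0) = 45, max(-10, 0) = 0, max(-40, 0) = 0
Node u (S = 110): V_u = e^(−0.07)·[0.9450·45.0000 + 0.0550·0.0000] = 39.6507
Node d (S = 60): V_d = e^(−0.07)·[0.9450·0.0000 + 0.0550·0.0000] = 0.0000
Node 0 (S = 100): V_0 = e^(−0.07)·[0.9450·39.6507 + 0.0550·0.0000] = 34.9373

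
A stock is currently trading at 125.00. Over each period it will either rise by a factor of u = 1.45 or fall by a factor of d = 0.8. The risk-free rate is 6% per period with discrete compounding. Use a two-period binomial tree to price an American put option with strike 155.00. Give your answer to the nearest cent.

Risk-neutral probability p = (1 + 0.06 − 0.8)/(1.45 − 0.8) = 0.2600/0.6500 = 0.4000
Terminal stock prices: S_uu = 262.8, S_ud = 145, S_dd = 80
Terminal payoffs (K − S): max(-107.8, 0) = 0, max(10, 0) = 10, max(75, 0) = 75
Node u (S = 181.2): continuation = 1/1.06·[0.4000·0.0000 + 0.6000·10.0000] = 5.6604; exercise value = 0.0000 ≤ continuation, so V_u = 5.6604
Node d (S = 100): continuation = 1/1.06·[0.4000·10.0000 + 0.6000·75.0000] = 46.2264; exercise value = 55.0000 > continuation, so V_d = 55.0000 (exercise)
Node 0 (S = 125): continuation = 1/1.06·[0.4000·5.6604 + 0.6000·55.0000] = 33.2681; exercise value = 30.0000 ≤ continuation, so V_0 = 33.2681

33.27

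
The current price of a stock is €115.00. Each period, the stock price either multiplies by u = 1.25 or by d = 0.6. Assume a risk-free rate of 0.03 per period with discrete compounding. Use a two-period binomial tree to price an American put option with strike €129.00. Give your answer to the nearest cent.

Risk-neutral probability p = (1 + 0.03 − 0.6)/(1.25 − 0.6) = 0.4300/0.6500 = 0.6615
Terminal stock prices: S_uu = 179.7, S_ud = 86.25, S_dd = 41.4
Terminal payoffs (K − S): max(-50.69, 0) = 0, max(42.75, 0) = 42.75, max(87.6, 0) = 87.6
Node u (S = 143.8): continuation = 1/1.03·[0.6615·0.0000 + 0.3385·42.7500] = 14.0478; exercise value = 0.0000 ≤ continuation, so V_u = 14.0478
Node d (S = 69): continuation = 1/1.03·[0.6615·42.7500 + 0.3385·87.6000] = 56.2427; exercise value = 60.0000 > continuation, so V_d = 60.0000 (exercise)
Node 0 (S = 115): continuation = 1/1.03·[0.6615·14.0478 + 0.3385·60.0000] = 28.7387; exercise value = 14.0000 ≤ continuation, so V_0 = 28.7387

€28.74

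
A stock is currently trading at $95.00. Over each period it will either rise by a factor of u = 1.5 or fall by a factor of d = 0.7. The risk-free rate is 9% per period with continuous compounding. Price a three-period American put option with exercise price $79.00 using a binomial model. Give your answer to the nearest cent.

$8.75

Risk-neutral probability p = (e^0.09 − 0.7)/(1.5 − 0.7) = 0.3942/0.8000 = 0.4927
Terminal stock prices: S_uuu = 320.6, S_uud = 149.6, S_udd = 69.82, S_ddd = 32.58
Terminal payoffs (K − S): max(-241.6, 0) = 0, max(-70.62, 0) = 0, max(9.175, 0) = 9.175, max(46.42, 0) = 46.42
Node uu (S = 213.8): continuation = e^(−0.09)·[0.4927·0.0000 + 0.5073·0.0000] = 0.0000; exercise value = 0.0000 ≤ continuation, so V_uu = 0.0000
Node ud (S = 99.75): continuation = e^(−0.09)·[0.4927·0.0000 + 0.5073·9.1750] = 4.2537; exercise value = 0.0000 ≤ continuation, so V_ud = 4.2537
Node dd (S = 46.55): continuation = e^(−0.09)·[0.4927·9.1750 + 0.5073·46.4150] = 25.6506; exercise value = 32.4500 > continuation, so V_dd = 32.4500 (exercise)
Node u (S = 142.5): continuation = e^(−0.09)·[0.4927·0.0000 + 0.5073·4.2537] = 1.9721; exercise value = 0.0000 ≤ continuation, so V_u = 1.9721
Node d (S = 66.5): continuation = e^(−0.09)·[0.4927·4.2537 + 0.5073·32.4500] = 16.9600; exercise value = 12.5000 ≤ continuation, so V_d = 16.9600
Node 0 (S = 95): continuation = e^(−0.09)·[0.4927·1.9721 + 0.5073·16.9600] = 8.7511; exercise value = 0.0000 ≤ continuation, so V_0 = 8.7511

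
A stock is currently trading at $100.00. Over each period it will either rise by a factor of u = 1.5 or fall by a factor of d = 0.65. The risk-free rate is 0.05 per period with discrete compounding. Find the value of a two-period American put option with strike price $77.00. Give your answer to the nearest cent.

Risk-neutral probability p = (1 + 0.05 − 0.65)/(1.5 − 0.65) = 0.4000/0.8500 = 0.4706
Terminal stock prices: S_uu = 225, S_ud = 97.5, S_dd = 42.25
Terminal payoffs (K − S): max(-148, 0) = 0, max(-20.5, 0) = 0, max(34.75, 0) = 34.75
Node u (S = 150): continuation = 1/1.05·[0.4706·0.0000 + 0.5294·0.0000] = 0.0000; exercise value = 0.0000 ≤ continuation, so V_u = 0.0000
Node d (S = 65): continuation = 1/1.05·[0.4706·0.0000 + 0.5294·34.7500] = 17.5210; exercise value = 12.0000 ≤ continuation, so V_d = 17.5210
Node 0 (S = 100): continuation = 1/1.05·[0.4706·0.0000 + 0.5294·17.5210] = 8.8341; exercise value = 0.0000 ≤ continuation, so V_0 = 8.8341

$8.83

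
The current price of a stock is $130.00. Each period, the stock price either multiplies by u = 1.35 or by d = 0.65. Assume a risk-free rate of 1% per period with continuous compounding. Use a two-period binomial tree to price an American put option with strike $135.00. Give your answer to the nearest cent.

Risk-neutral probability p = (e^0.01 − 0.65)/(1.35 − 0.65) = 0.3601/0.7000 = 0.5144
Terminal stock prices: S_uu = 236.9, S_ud = 114.1, S_dd = 54.93
Terminal payoffs (K − S): max(-101.9, 0) = 0, max(20.92, 0) = 20.92, max(80.07, 0) = 80.07
Node u (S = 175.5): continuation = e^(−0.01)·[0.5144·0.0000 + 0.4856·20.9250] = 10.0610; exercise value = 0.0000 ≤ continuation, so V_u = 10.0610
Node d (S = 84.5): continuation = e^(−0.01)·[0.5144·20.9250 + 0.4856·80.0750] = 49.1567; exercise value = 50.5000 > continuation, so V_d = 50.5000 (exercise)
Node 0 (S = 130): continuation = e^(−0.01)·[0.5144·10.0610 + 0.4856·50.5000] = 29.4044; exercise value = 5.0000 ≤ continuation, so V_0 = 29.4044

$29.40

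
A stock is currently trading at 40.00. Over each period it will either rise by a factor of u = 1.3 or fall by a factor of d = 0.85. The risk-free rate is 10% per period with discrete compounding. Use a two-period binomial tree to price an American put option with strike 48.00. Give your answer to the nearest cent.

8.00

Risk-neutral probability p = (1 + 0.1 − 0.85)/(1.3 − 0.85) = 0.2500/0.4500 = 0.5556
Terminal stock prices: S_uu = 67.6, S_ud = 44.2, S_dd = 28.9
Terminal payoffs (K − S): max(-19.6, 0) = 0, max(3.8, 0) = 3.8, max(19.1, 0) = 19.1
Node u (S = 52): continuation = 1/1.1·[0.5556·0.0000 + 0.4444·3.8000] = 1.5354; exercise value = 0.0000 ≤ continuation, so V_u = 1.5354
Node d (S = 34): continuation = 1/1.1·[0.5556·3.8000 + 0.4444·19.1000] = 9.6364; exercise value = 14.0000 > continuation, so V_d = 14.0000 (exercise)
Node 0 (S = 40): continuation = 1/1.1·[0.5556·1.5354 + 0.4444·14.0000] = 6.4320; exercise value = 8.0000 > continuation, so V_0 = 8.0000 (exercise)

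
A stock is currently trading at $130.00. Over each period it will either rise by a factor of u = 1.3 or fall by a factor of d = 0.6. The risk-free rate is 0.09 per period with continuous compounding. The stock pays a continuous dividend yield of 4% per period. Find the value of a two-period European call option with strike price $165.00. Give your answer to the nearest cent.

$18.99

Per-period risk-free factor R = e^0.09 = 1.0942; dividend-adjusted growth = e^(0.09−0.04) = 1.0513.
Risk-neutral probability p = (1.0513 − 0.6)/(1.3 − 0.6) = 0.4513/0.7000 = 0.6447
Terminal stock prices: S_uu = 219.7, S_ud = 101.4, S_dd = 46.8
Terminal payoffs (S − K): max(54.7, 0) = 54.7, max(-63.6, 0) = 0, max(-118.2, 0) = 0
Node u (S = 169): V_u = e^(−0.09)·[0.6447·54.7000 + 0.3553·0.0000] = 32.2285
Node d (S = 78): V_d = e^(−0.09)·[0.6447·0.0000 + 0.3553·0.0000] = 0.0000
Node 0 (S = 130): V_0 = e^(−0.09)·[0.6447·32.2285 + 0.3553·0.0000] = 18.9886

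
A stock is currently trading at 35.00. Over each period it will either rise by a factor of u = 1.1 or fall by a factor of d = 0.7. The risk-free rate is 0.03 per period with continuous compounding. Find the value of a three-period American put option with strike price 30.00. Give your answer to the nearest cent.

Risk-neutral probability p = (e^0.03 − 0.7)/(1.1 − 0.7) = 0.3305/0.4000 = 0.8261
Terminal stock prices: S_uuu = 46.59, S_uud = 29.65, S_udd = 18.86, S_ddd = 12
Terminal payoffs (K − S): max(-16.59, 0) = 0, max(0.355, 0) = 0.355, max(11.14, 0) = 11.14, max(18, 0) = 18
Node uu (S = 42.35): continuation = e^(−0.03)·[0.8261·0.0000 + 0.1739·0.3550] = 0.0599; exercise value = 0.0000 ≤ continuation, so V_uu = 0.0599
Node ud (S = 26.95): continuation = e^(−0.03)·[0.8261·0.3550 + 0.1739·11.1350] = 2.1634; exercise value = 3.0500 > continuation, so V_ud = 3.0500 (exercise)
Node dd (S = 17.15): continuation = e^(−0.03)·[0.8261·11.1350 + 0.1739·17.9950] = 11.9634; exercise value = 12.8500 > continuation, so V_dd = 12.8500 (exercise)
Node u (S = 38.5): continuation = e^(−0.03)·[0.8261·0.0599 + 0.1739·3.0500] = 0.5626; exercise value = 0.0000 ≤ continuation, so V_u = 0.5626
Node d (S = 24.5): continuation = e^(−0.03)·[0.8261·3.0500 + 0.1739·12.8500] = 4.6134; exercise value = 5.5000 > continuation, so V_d = 5.5000 (exercise)
Node 0 (S = 35): continuation = e^(−0.03)·[0.8261·0.5626 + 0.1739·5.5000] = 1.3791; exercise value = 0.0000 ≤ continuation, so V_0 = 1.3791

1.38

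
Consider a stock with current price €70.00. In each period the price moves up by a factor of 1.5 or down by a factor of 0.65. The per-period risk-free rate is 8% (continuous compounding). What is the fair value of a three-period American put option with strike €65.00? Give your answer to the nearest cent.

Risk-neutral probability p = (e^0.08 − 0.65)/(1.5 − 0.65) = 0.4333/0.8500 = 0.5097
Terminal stock prices: S_uuu = 236.2, S_uud = 102.4, S_udd = 44.36, S_ddd = 19.22
Terminal payoffs (K − S): max(-171.2, 0) = 0, max(-37.38, 0) = 0, max(20.64, 0) = 20.64, max(45.78, 0) = 45.78
Node uu (S = 157.5): continuation = e^(−0.08)·[0.5097·0.0000 + 0.4903·0.0000] = 0.0000; exercise value = 0.0000 ≤ continuation, so V_uu = 0.0000
Node ud (S = 68.25): continuation = e^(−0.08)·[0.5097·0.0000 + 0.4903·20.6375] = 9.3397; exercise value = 0.0000 ≤ continuation, so V_ud = 9.3397
Node dd (S = 29.58): continuation = e^(−0.08)·[0.5097·20.6375 + 0.4903·45.7763] = 30.4276; exercise value = 35.4250 > continuation, so V_dd = 35.4250 (exercise)
Node u (S = 105): continuation = e^(−0.08)·[0.5097·0.0000 + 0.4903·9.3397] = 4.2267; exercise value = 0.0000 ≤ continuation, so V_u = 4.2267
Node d (S = 45.5): continuation = e^(−0.08)·[0.5097·9.3397 + 0.4903·35.4250] = 20.4267; exercise value = 19.5000 ≤ continuation, so V_d = 20.4267
Node 0 (S = 70): continuation = e^(−0.08)·[0.5097·4.2267 + 0.4903·20.4267] = 11.2332; exercise value = 0.0000 ≤ continuation, so V_0 = 11.2332

€11.23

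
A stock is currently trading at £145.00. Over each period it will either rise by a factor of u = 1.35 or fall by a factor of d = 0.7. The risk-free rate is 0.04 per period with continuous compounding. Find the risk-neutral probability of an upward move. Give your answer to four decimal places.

p = 0.5243

Risk-neutral probability p = (e^0.04 − 0.7)/(1.35 − 0.7) = 0.3408/0.6500 = 0.5243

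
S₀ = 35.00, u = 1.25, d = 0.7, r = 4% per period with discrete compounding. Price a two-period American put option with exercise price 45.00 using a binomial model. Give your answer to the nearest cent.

10.66

Risk-neutral probability p = (1 + 0.04 − 0.7)/(1.25 − 0.7) = 0.3400/0.5500 = 0.6182
Terminal stock prices: S_uu = 54.69, S_ud = 30.62, S_dd = 17.15
Terminal payoffs (K − S): max(-9.688, 0) = 0, max(14.38, 0) = 14.38, max(27.85, 0) = 27.85
Node u (S = 43.75): continuation = 1/1.04·[0.6182·0.0000 + 0.3818·14.3750] = 5.2775; exercise value = 1.2500 ≤ continuation, so V_u = 5.2775
Node d (S = 24.5): continuation = 1/1.04·[0.6182·14.3750 + 0.3818·27.8500] = 18.7692; exercise value = 20.5000 > continuation, so V_d = 20.5000 (exercise)
Node 0 (S = 35): continuation = 1/1.04·[0.6182·5.2775 + 0.3818·20.5000] = 10.6632; exercise value = 10.0000 ≤ continuation, so V_0 = 10.6632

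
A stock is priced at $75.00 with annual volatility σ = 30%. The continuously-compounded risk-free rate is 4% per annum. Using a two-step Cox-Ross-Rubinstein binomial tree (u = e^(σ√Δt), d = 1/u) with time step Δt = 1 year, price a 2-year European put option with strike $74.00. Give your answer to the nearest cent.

$7.81

CRR parameters: u = e^(σ√Δt) = e^(0.3·√1) = 1.3499, d = 1/u = 0.7408
Per-period rate: rΔt = 0.04·1 = 0.04, so R = e^0.04 = 1.0408
Risk-neutral probability p = (e^0.04 − 0.7408)/(1.3499 − 0.7408) = 0.3000/0.6090 = 0.4926
Terminal stock prices: S_uu = 136.7, S_ud = 75, S_dd = 41.16
Terminal payoffs (K − S): max(-62.66, 0) = 0, max(-1, 0) = 0, max(32.84, 0) = 32.84
Node u (S = 101.2): V_u = e^(−0.04)·[0.4926·0.0000 + 0.5074·0.0000] = 0.0000
Node d (S = 55.56): V_d = e^(−0.04)·[0.4926·0.0000 + 0.5074·32.8391] = 16.0103
Node 0 (S = 75): V_0 = e^(−0.04)·[0.4926·0.0000 + 0.5074·16.0103] = 7.8056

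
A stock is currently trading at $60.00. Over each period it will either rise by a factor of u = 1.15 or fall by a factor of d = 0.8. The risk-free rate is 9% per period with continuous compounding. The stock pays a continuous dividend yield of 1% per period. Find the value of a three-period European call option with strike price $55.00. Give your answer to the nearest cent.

$17.10

Per-period risk-free factor R = e^0.09 = 1.0942; dividend-adjusted growth = e^(0.09−0.01) = 1.0833.
Risk-neutral probability p = (1.0833 − 0.8)/(1.15 − 0.8) = 0.2833/0.3500 = 0.8094
Terminal stock prices: S_uuu = 91.25, S_uud = 63.48, S_udd = 44.16, S_ddd = 30.72
Terminal payoffs (S − K): max(36.25, 0) = 36.25, max(8.48, 0) = 8.48, max(-10.84, 0) = 0, max(-24.28, 0) = 0
Node uu (S = 79.35): V_uu = e^(−0.09)·[0.8094·36.2525 + 0.1906·8.4800] = 28.2942
Node ud (S = 55.2): V_ud = e^(−0.09)·[0.8094·8.4800 + 0.1906·0.0000] = 6.2729
Node dd (S = 38.4): V_dd = e^(−0.09)·[0.8094·0.0000 + 0.1906·0.0000] = 0.0000
Node u (S = 69): V_u = e^(−0.09)·[0.8094·28.2942 + 0.1906·6.2729] = 22.0228
Node d (S = 48): V_d = e^(−0.09)·[0.8094·6.2729 + 0.1906·0.0000] = 4.6402
Node 0 (S = 60): V_0 = e^(−0.09)·[0.8094·22.0228 + 0.1906·4.6402] = 17.0992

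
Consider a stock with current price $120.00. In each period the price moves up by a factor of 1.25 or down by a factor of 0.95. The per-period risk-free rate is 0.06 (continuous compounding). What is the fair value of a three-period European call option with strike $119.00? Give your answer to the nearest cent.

Risk-neutral probability p = (e^0.06 − 0.95)/(1.25 − 0.95) = 0.1118/0.3000 = 0.3728
Terminal stock prices: S_uuu = 234.4, S_uud = 178.1, S_udd = 135.4, S_ddd = 102.9
Terminal payoffs (S − K): max(115.4, 0) = 115.4, max(59.12, 0) = 59.12, max(16.38, 0) = 16.38, max(-16.12, 0) = 0
Node uu (S = 187.5): V_uu = e^(−0.06)·[0.3728·115.3750 + 0.6272·59.1250] = 75.4300
Node ud (S = 142.5): V_ud = e^(−0.06)·[0.3728·59.1250 + 0.6272·16.3750] = 30.4300
Node dd (S = 108.3): V_dd = e^(−0.06)·[0.3728·16.3750 + 0.6272·0.0000] = 5.7489
Node u (S = 150): V_u = e^(−0.06)·[0.3728·75.4300 + 0.6272·30.4300] = 44.4565
Node d (S = 114): V_d = e^(−0.06)·[0.3728·30.4300 + 0.6272·5.7489] = 14.0791
Node 0 (S = 120): V_0 = e^(−0.06)·[0.3728·44.4565 + 0.6272·14.0791] = 23.9241

$23.92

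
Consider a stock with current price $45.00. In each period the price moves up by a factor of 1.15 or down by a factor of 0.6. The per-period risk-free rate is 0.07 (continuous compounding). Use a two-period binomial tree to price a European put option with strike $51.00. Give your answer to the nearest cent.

Risk-neutral probability p = (e^0.07 − 0.6)/(1.15 − 0.6) = 0.4725/0.5500 = 0.8591
Terminal stock prices: S_uu = 59.51, S_ud = 31.05, S_dd = 16.2
Terminal payoffs (K − S): max(-8.512, 0) = 0, max(19.95, 0) = 19.95, max(34.8, 0) = 34.8
Node u (S = 51.75): V_u = e^(−0.07)·[0.8591·0.0000 + 0.1409·19.9500] = 2.6208
Node d (S = 27): V_d = e^(−0.07)·[0.8591·19.9500 + 0.1409·34.8000] = 20.5521
Node 0 (S = 45): V_0 = e^(−0.07)·[0.8591·2.6208 + 0.1409·20.5521] = 4.7992

$4.80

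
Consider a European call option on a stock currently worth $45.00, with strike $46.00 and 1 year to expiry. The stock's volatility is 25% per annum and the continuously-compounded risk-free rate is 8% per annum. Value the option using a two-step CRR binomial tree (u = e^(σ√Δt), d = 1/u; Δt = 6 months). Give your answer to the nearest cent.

CRR parameters: u = e^(σ√Δt) = e^(0.25·√0.5) = 1.1934, d = 1/u = 0.8380
Per-period rate: rΔt = 0.08·0.5 = 0.04, so R = e^0.04 = 1.0408
Risk-neutral probability p = (e^0.04 − 0.8380)/(1.1934 − 0.8380) = 0.2028/0.3554 = 0.5708
Terminal stock prices: S_uu = 64.09, S_ud = 45, S_dd = 31.6
Terminal payoffs (S − K): max(18.09, 0) = 18.09, max(-1, 0) = 0, max(-14.4, 0) = 0
Node u (S = 53.7): V_u = e^(−0.04)·[0.5708·18.0854 + 0.4292·0.0000] = 9.9175
Node d (S = 37.71): V_d = e^(−0.04)·[0.5708·0.0000 + 0.4292·0.0000] = 0.0000
Node 0 (S = 45): V_0 = e^(−0.04)·[0.5708·9.9175 + 0.4292·0.0000] = 5.4385

$5.44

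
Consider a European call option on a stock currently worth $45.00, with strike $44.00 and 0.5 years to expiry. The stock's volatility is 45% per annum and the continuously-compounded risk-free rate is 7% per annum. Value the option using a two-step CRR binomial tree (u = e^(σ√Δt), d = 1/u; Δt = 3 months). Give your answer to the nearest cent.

$6.47

CRR parameters: u = e^(σ√Δt) = e^(0.45·√0.25) = 1.2523, d = 1/u = 0.7985
Per-period rate: rΔt = 0.07·0.25 = 0.0175, so R = e^0.0175 = 1.0177
Risk-neutral probability p = (e^0.0175 − 0.7985)/(1.2523 − 0.7985) = 0.2191/0.4538 = 0.4829
Terminal stock prices: S_uu = 70.57, S_ud = 45, S_dd = 28.69
Terminal payoffs (S − K): max(26.57, 0) = 26.57, max(1, 0) = 1, max(-15.31, 0) = 0
Node u (S = 56.35): V_u = e^(−0.0175)·[0.4829·26.5740 + 0.5171·1.0000] = 13.1178
Node d (S = 35.93): V_d = e^(−0.0175)·[0.4829·1.0000 + 0.5171·0.0000] = 0.4745
Node 0 (S = 45): V_0 = e^(−0.0175)·[0.4829·13.1178 + 0.5171·0.4745] = 6.4657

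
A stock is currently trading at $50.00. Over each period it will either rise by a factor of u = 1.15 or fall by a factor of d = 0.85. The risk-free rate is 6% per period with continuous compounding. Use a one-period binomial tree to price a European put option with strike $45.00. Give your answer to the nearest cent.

$0.69

Risk-neutral probability p = (e^0.06 − 0.85)/(1.15 − 0.85) = 0.2118/0.3000 = 0.7061
Terminal stock prices: S_u = 57.5, S_d = 42.5
Terminal payoffs (K − S): max(-12.5, 0) = 0, max(2.5, 0) = 2.5
Node 0 (S = 50): V_0 = e^(−0.06)·[0.7061·0.0000 + 0.2939·2.5000] = 0.6919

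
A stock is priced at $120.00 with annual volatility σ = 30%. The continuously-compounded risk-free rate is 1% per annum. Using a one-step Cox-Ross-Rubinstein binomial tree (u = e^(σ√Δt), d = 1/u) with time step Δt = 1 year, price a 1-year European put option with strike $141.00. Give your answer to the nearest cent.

CRR parameters: u = e^(σ√Δt) = e^(0.3·√1) = 1.3499, d = 1/u = 0.7408
Per-period rate: rΔt = 0.01·1 = 0.01, so R = e^0.01 = 1.0101
Risk-neutral probability p = (e^0.01 − 0.7408)/(1.3499 − 0.7408) = 0.2692/0.6090 = 0.4421
Terminal stock prices: S_u = 162, S_d = 88.9
Terminal payoffs (K − S): max(-20.98, 0) = 0, max(52.1, 0) = 52.1
Node 0 (S = 120): V_0 = e^(−0.01)·[0.4421·0.0000 + 0.5579·52.1018] = 28.7805

$28.78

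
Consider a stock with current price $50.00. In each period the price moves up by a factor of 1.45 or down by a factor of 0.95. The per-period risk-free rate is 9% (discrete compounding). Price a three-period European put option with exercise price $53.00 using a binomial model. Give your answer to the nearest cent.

Risk-neutral probability p = (1 + 0.09 − 0.95)/(1.45 − 0.95) = 0.1400/0.5000 = 0.2800
Terminal stock prices: S_uuu = 152.4, S_uud = 99.87, S_udd = 65.43, S_ddd = 42.87
Terminal payoffs (K − S): max(-99.43, 0) = 0, max(-46.87, 0) = 0, max(-12.43, 0) = 0, max(10.13, 0) = 10.13
Node uu (S = 105.1): V_uu = 1/1.09·[0.2800·0.0000 + 0.7200·0.0000] = 0.0000
Node ud (S = 68.88): V_ud = 1/1.09·[0.2800·0.0000 + 0.7200·0.0000] = 0.0000
Node dd (S = 45.12): V_dd = 1/1.09·[0.2800·0.0000 + 0.7200·10.1313] = 6.6922
Node u (S = 72.5): V_u = 1/1.09·[0.2800·0.0000 + 0.7200·0.0000] = 0.0000
Node d (S = 47.5): V_d = 1/1.09·[0.2800·0.0000 + 0.7200·6.6922] = 4.4205
Node 0 (S = 50): V_0 = 1/1.09·[0.2800·0.0000 + 0.7200·4.4205] = 2.9200

$2.92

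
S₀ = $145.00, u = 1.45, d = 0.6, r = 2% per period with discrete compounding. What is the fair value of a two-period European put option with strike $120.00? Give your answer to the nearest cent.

$16.68

Risk-neutral probability p = (1 + 0.02 − 0.6)/(1.45 − 0.6) = 0.4200/0.8500 = 0.4941
Terminal stock prices: S_uu = 304.9, S_ud = 126.1, S_dd = 52.2
Terminal payoffs (K − S): max(-184.9, 0) = 0, max(-6.15, 0) = 0, max(67.8, 0) = 67.8
Node u (S = 210.2): V_u = 1/1.02·[0.4941·0.0000 + 0.5059·0.0000] = 0.0000
Node d (S = 87): V_d = 1/1.02·[0.4941·0.0000 + 0.5059·67.8000] = 33.6263
Node 0 (S = 145): V_0 = 1/1.02·[0.4941·0.0000 + 0.5059·33.6263] = 16.6774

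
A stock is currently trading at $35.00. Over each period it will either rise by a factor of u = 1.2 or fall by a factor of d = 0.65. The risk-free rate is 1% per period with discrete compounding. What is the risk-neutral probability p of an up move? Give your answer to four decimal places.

p = 0.6545

Risk-neutral probability p = (1 + 0.01 − 0.65)/(1.2 − 0.65) = 0.3600/0.5500 = 0.6545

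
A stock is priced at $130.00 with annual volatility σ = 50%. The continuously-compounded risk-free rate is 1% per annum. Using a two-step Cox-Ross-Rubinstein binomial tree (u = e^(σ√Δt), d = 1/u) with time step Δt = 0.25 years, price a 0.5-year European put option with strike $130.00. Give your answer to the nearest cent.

$15.80

CRR parameters: u = e^(σ√Δt) = e^(0.5·√0.25) = 1.2840, d = 1/u = 0.7788
Per-period rate: rΔt = 0.01·0.25 = 0.0025, so R = e^0.0025 = 1.0025
Risk-neutral probability p = (e^0.0025 − 0.7788)/(1.2840 − 0.7788) = 0.2237/0.5052 = 0.4428
Terminal stock prices: S_uu = 214.3, S_ud = 130, S_dd = 78.85
Terminal payoffs (K − S): max(-84.33, 0) = 0, max(0, 0) = 0, max(51.15, 0) = 51.15
Node u (S = 166.9): V_u = e^(−0.0025)·[0.4428·0.0000 + 0.5572·0.0000] = 0.0000
Node d (S = 101.2): V_d = e^(−0.0025)·[0.4428·0.0000 + 0.5572·51.1510] = 28.4313
Node 0 (S = 130): V_0 = e^(−0.0025)·[0.4428·0.0000 + 0.5572·28.4313] = 15.8030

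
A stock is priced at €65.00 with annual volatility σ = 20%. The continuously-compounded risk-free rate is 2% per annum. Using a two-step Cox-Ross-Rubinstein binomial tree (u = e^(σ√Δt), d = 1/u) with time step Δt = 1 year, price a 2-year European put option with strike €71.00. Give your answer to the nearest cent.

CRR parameters: u = e^(σ√Δt) = e^(0.2·√1) = 1.2214, d = 1/u = 0.8187
Per-period rate: rΔt = 0.02·1 = 0.02, so R = e^0.02 = 1.0202
Risk-neutral probability p = (e^0.02 − 0.8187)/(1.2214 − 0.8187) = 0.2015/0.4027 = 0.5003
Terminal stock prices: S_uu = 96.97, S_ud = 65, S_dd = 43.57
Terminal payoffs (K − S): max(-25.97, 0) = 0, max(6, 0) = 6, max(27.43, 0) = 27.43
Node u (S = 79.39): V_u = e^(−0.02)·[0.5003·0.0000 + 0.4997·6.0000] = 2.9386
Node d (S = 53.22): V_d = e^(−0.02)·[0.5003·6.0000 + 0.4997·27.4292] = 16.3766
Node 0 (S = 65): V_0 = e^(−0.02)·[0.5003·2.9386 + 0.4997·16.3766] = 9.4620

€9.46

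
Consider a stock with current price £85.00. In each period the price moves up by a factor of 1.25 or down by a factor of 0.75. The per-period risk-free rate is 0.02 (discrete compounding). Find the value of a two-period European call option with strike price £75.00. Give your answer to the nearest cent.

Risk-neutral probability p = (1 + 0.02 − 0.75)/(1.25 − 0.75) = 0.2700/0.5000 = 0.5400
Terminal stock prices: S_uu = 132.8, S_ud = 79.69, S_dd = 47.81
Terminal payoffs (S − K): max(57.81, 0) = 57.81, max(4.688, 0) = 4.688, max(-27.19, 0) = 0
Node u (S = 106.2): V_u = 1/1.02·[0.5400·57.8125 + 0.4600·4.6875] = 32.7206
Node d (S = 63.75): V_d = 1/1.02·[0.5400·4.6875 + 0.4600·0.0000] = 2.4816
Node 0 (S = 85): V_0 = 1/1.02·[0.5400·32.7206 + 0.4600·2.4816] = 18.4418

£18.44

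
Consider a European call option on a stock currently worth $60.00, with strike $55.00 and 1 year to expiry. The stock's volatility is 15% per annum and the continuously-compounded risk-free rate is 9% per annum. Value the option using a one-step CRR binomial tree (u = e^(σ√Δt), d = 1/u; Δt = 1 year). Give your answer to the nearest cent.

$10.42

CRR parameters: u = e^(σ√Δt) = e^(0.15·√1) = 1.1618, d = 1/u = 0.8607
Per-period rate: rΔt = 0.09·1 = 0.09, so R = e^0.09 = 1.0942
Risk-neutral probability p = (e^0.09 − 0.8607)/(1.1618 − 0.8607) = 0.2335/0.3011 = 0.7753
Terminal stock prices: S_u = 69.71, S_d = 51.64
Terminal payoffs (S − K): max(14.71, 0) = 14.71, max(-3.358, 0) = 0
Node 0 (S = 60): V_0 = e^(−0.09)·[0.7753·14.7101 + 0.2247·0.0000] = 10.4233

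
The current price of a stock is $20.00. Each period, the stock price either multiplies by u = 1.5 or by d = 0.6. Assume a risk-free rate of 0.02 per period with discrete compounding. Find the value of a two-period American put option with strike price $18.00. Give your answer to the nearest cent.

Risk-neutral probability p = (1 + 0.02 − 0.6)/(1.5 − 0.6) = 0.4200/0.9000 = 0.4667
Terminal stock prices: S_uu = 45, S_ud = 18, S_dd = 7.2
Terminal payoffs (K − S): max(-27, 0) = 0, max(0, 0) = 0, max(10.8, 0) = 10.8
Node u (S = 30): continuation = 1/1.02·[0.4667·0.0000 + 0.5333·0.0000] = 0.0000; exercise value = 0.0000 ≤ continuation, so V_u = 0.0000
Node d (S = 12): continuation = 1/1.02·[0.4667·0.0000 + 0.5333·10.8000] = 5.6471; exercise value = 6.0000 > continuation, so V_d = 6.0000 (exercise)
Node 0 (S = 20): continuation = 1/1.02·[0.4667·0.0000 + 0.5333·6.0000] = 3.1373; exercise value = 0.0000 ≤ continuation, so V_0 = 3.1373

$3.14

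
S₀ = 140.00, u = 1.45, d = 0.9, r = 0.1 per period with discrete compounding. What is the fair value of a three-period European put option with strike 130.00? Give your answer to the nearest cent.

5.41

Risk-neutral probability p = (1 + 0.1 − 0.9)/(1.45 − 0.9) = 0.2000/0.5500 = 0.3636
Terminal stock prices: S_uuu = 426.8, S_uud = 264.9, S_udd = 164.4, S_ddd = 102.1
Terminal payoffs (K − S): max(-296.8, 0) = 0, max(-134.9, 0) = 0, max(-34.43, 0) = 0, max(27.94, 0) = 27.94
Node uu (S = 294.4): V_uu = 1/1.1·[0.3636·0.0000 + 0.6364·0.0000] = 0.0000
Node ud (S = 182.7): V_ud = 1/1.1·[0.3636·0.0000 + 0.6364·0.0000] = 0.0000
Node dd (S = 113.4): V_dd = 1/1.1·[0.3636·0.0000 + 0.6364·27.9400] = 16.1636
Node u (S = 203): V_u = 1/1.1·[0.3636·0.0000 + 0.6364·0.0000] = 0.0000
Node d (S = 126): V_d = 1/1.1·[0.3636·0.0000 + 0.6364·16.1636] = 9.3509
Node 0 (S = 140): V_0 = 1/1.1·[0.3636·0.0000 + 0.6364·9.3509] = 5.4096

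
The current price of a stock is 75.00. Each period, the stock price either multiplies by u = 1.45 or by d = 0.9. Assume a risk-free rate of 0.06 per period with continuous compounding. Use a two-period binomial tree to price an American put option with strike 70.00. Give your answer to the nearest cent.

4.09

Risk-neutral probability p = (e^0.06 − 0.9)/(1.45 − 0.9) = 0.1618/0.5500 = 0.2942
Terminal stock prices: S_uu = 157.7, S_ud = 97.88, S_dd = 60.75
Terminal payoffs (K − S): max(-87.69, 0) = 0, max(-27.88, 0) = 0, max(9.25, 0) = 9.25
Node u (S = 108.8): continuation = e^(−0.06)·[0.2942·0.0000 + 0.7058·0.0000] = 0.0000; exercise value = 0.0000 ≤ continuation, so V_u = 0.0000
Node d (S = 67.5): continuation = e^(−0.06)·[0.2942·0.0000 + 0.7058·9.2500] = 6.1480; exercise value = 2.5000 ≤ continuation, so V_d = 6.1480
Node 0 (S = 75): continuation = e^(−0.06)·[0.2942·0.0000 + 0.7058·6.1480] = 4.0863; exercise value = 0.0000 ≤ continuation, so V_0 = 4.0863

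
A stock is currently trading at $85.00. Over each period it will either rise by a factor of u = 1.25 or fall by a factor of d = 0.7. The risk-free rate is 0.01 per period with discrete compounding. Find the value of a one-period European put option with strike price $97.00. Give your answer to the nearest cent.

Risk-neutral probability p = (1 + 0.01 − 0.7)/(1.25 − 0.7) = 0.3100/0.5500 = 0.5636
Terminal stock prices: S_u = 106.2, S_d = 59.5
Terminal payoffs (K − S): max(-9.25, 0) = 0, max(37.5, 0) = 37.5
Node 0 (S = 85): V_0 = 1/1.01·[0.5636·0.0000 + 0.4364·37.5000] = 16.2016

$16.20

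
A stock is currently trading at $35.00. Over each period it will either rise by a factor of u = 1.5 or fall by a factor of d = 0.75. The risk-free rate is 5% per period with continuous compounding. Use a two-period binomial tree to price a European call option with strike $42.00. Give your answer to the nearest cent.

$5.37

Risk-neutral probability p = (e^0.05 − 0.75)/(1.5 − 0.75) = 0.3013/0.7500 = 0.4017
Terminal stock prices: S_uu = 78.75, S_ud = 39.38, S_dd = 19.69
Terminal payoffs (S − K): max(36.75, 0) = 36.75, max(-2.625, 0) = 0, max(-22.31, 0) = 0
Node u (S = 52.5): V_u = e^(−0.05)·[0.4017·36.7500 + 0.5983·0.0000] = 14.0423
Node d (S = 26.25): V_d = e^(−0.05)·[0.4017·0.0000 + 0.5983·0.0000] = 0.0000
Node 0 (S = 35): V_0 = e^(−0.05)·[0.4017·14.0423 + 0.5983·0.0000] = 5.3656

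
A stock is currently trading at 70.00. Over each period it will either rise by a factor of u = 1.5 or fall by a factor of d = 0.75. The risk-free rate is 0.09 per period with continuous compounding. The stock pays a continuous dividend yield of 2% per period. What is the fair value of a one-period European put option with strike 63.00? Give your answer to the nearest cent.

Per-period risk-free factor R = e^0.09 = 1.0942; dividend-adjusted growth = e^(0.09−0.02) = 1.0725.
Risk-neutral probability p = (1.0725 − 0.75)/(1.5 − 0.75) = 0.3225/0.7500 = 0.4300
Terminal stock prices: S_u = 105, S_d = 52.5
Terminal payoffs (K − S): max(-42, 0) = 0, max(10.5, 0) = 10.5
Node 0 (S = 70): V_0 = e^(−0.09)·[0.4300·0.0000 + 0.5700·10.5000] = 5.4698

5.47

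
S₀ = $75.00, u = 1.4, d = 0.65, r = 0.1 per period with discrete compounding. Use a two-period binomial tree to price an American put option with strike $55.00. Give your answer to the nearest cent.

$3.08

Risk-neutral probability p = (1 + 0.1 − 0.65)/(1.4 − 0.65) = 0.4500/0.7500 = 0.6000
Terminal stock prices: S_uu = 147, S_ud = 68.25, S_dd = 31.69
Terminal payoffs (K − S): max(-92, 0) = 0, max(-13.25, 0) = 0, max(23.31, 0) = 23.31
Node u (S = 105): continuation = 1/1.1·[0.6000·0.0000 + 0.4000·0.0000] = 0.0000; exercise value = 0.0000 ≤ continuation, so V_u = 0.0000
Node d (S = 48.75): continuation = 1/1.1·[0.6000·0.0000 + 0.4000·23.3125] = 8.4773; exercise value = 6.2500 ≤ continuation, so V_d = 8.4773
Node 0 (S = 75): continuation = 1/1.1·[0.6000·0.0000 + 0.4000·8.4773] = 3.0826; exercise value = 0.0000 ≤ continuation, so V_0 = 3.0826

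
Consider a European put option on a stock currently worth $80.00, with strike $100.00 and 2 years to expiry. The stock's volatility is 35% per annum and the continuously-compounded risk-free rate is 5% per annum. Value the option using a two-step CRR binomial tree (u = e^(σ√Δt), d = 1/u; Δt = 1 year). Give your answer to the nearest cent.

$23.50

CRR parameters: u = e^(σ√Δt) = e^(0.35·√1) = 1.4191, d = 1/u = 0.7047
Per-period rate: rΔt = 0.05·1 = 0.05, so R = e^0.05 = 1.0513
Risk-neutral probability p = (e^0.05 − 0.7047)/(1.4191 − 0.7047) = 0.3466/0.7144 = 0.4852
Terminal stock prices: S_uu = 161.1, S_ud = 80, S_dd = 39.73
Terminal payoffs (K − S): max(-61.1, 0) = 0, max(20, 0) = 20, max(60.27, 0) = 60.27
Node u (S = 113.5): V_u = e^(−0.05)·[0.4852·0.0000 + 0.5148·20.0000] = 9.7948
Node d (S = 56.38): V_d = e^(−0.05)·[0.4852·20.0000 + 0.5148·60.2732] = 38.7479
Node 0 (S = 80): V_0 = e^(−0.05)·[0.4852·9.7948 + 0.5148·38.7479] = 23.4965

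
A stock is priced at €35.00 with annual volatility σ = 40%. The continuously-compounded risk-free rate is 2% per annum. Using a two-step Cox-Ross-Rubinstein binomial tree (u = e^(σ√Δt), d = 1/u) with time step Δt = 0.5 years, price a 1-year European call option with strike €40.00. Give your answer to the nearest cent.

€4.24

CRR parameters: u = e^(σ√Δt) = e^(0.4·√0.5) = 1.3269, d = 1/u = 0.7536
Per-period rate: rΔt = 0.02·0.5 = 0.01, so R = e^0.01 = 1.0101
Risk-neutral probability p = (e^0.01 − 0.7536)/(1.3269 − 0.7536) = 0.2564/0.5733 = 0.4473
Terminal stock prices: S_uu = 61.62, S_ud = 35, S_dd = 19.88
Terminal payoffs (S − K): max(21.62, 0) = 21.62, max(-5, 0) = 0, max(-20.12, 0) = 0
Node u (S = 46.44): V_u = e^(−0.01)·[0.4473·21.6229 + 0.5527·0.0000] = 9.5754
Node d (S = 26.38): V_d = e^(−0.01)·[0.4473·0.0000 + 0.5527·0.0000] = 0.0000
Node 0 (S = 35): V_0 = e^(−0.01)·[0.4473·9.5754 + 0.5527·0.0000] = 4.2404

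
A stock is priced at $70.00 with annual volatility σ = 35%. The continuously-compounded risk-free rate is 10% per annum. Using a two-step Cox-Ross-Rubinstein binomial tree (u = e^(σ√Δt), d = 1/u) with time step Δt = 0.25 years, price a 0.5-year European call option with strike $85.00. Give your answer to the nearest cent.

CRR parameters: u = e^(σ√Δt) = e^(0.35·√0.25) = 1.1912, d = 1/u = 0.8395
Per-period rate: rΔt = 0.1·0.25 = 0.025, so R = e^0.025 = 1.0253
Risk-neutral probability p = (e^0.025 − 0.8395)/(1.1912 − 0.8395) = 0.1859/0.3518 = 0.5283
Terminal stock prices: S_uu = 99.33, S_ud = 70, S_dd = 49.33
Terminal payoffs (S − K): max(14.33, 0) = 14.33, max(-15, 0) = 0, max(-35.67, 0) = 0
Node u (S = 83.39): V_u = e^(−0.025)·[0.5283·14.3347 + 0.4717·0.0000] = 7.3864
Node d (S = 58.76): V_d = e^(−0.025)·[0.5283·0.0000 + 0.4717·0.0000] = 0.0000
Node 0 (S = 70): V_0 = e^(−0.025)·[0.5283·7.3864 + 0.4717·0.0000] = 3.8060

$3.81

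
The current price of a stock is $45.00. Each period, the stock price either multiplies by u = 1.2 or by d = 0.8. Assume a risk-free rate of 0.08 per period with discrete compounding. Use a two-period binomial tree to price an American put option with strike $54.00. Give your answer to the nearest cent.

$9.00

Risk-neutral probability p = (1 + 0.08 − 0.8)/(1.2 − 0.8) = 0.2800/0.4000 = 0.7000
Terminal stock prices: S_uu = 64.8, S_ud = 43.2, S_dd = 28.8
Terminal payoffs (K − S): max(-10.8, 0) = 0, max(10.8, 0) = 10.8, max(25.2, 0) = 25.2
Node u (S = 54): continuation = 1/1.08·[0.7000·0.0000 + 0.3000·10.8000] = 3.0000; exercise value = 0.0000 ≤ continuation, so V_u = 3.0000
Node d (S = 36): continuation = 1/1.08·[0.7000·10.8000 + 0.3000·25.2000] = 14.0000; exercise value = 18.0000 > continuation, so V_d = 18.0000 (exercise)
Node 0 (S = 45): continuation = 1/1.08·[0.7000·3.0000 + 0.3000·18.0000] = 6.9444; exercise value = 9.0000 > continuation, so V_0 = 9.0000 (exercise)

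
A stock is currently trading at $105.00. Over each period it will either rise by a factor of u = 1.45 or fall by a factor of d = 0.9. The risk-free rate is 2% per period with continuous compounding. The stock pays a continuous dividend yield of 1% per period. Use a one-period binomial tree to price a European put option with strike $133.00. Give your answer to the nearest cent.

$30.19

Per-period risk-free factor R = e^0.02 = 1.0202; dividend-adjusted growth = e^(0.02−0.01) = 1.0101.
Risk-neutral probability p = (1.0101 − 0.9)/(1.45 − 0.9) = 0.1101/0.5500 = 0.2001
Terminal stock prices: S_u = 152.2, S_d = 94.5
Terminal payoffs (K − S): max(-19.25, 0) = 0, max(38.5, 0) = 38.5
Node 0 (S = 105): V_0 = e^(−0.02)·[0.2001·0.0000 + 0.7999·38.5000] = 30.1867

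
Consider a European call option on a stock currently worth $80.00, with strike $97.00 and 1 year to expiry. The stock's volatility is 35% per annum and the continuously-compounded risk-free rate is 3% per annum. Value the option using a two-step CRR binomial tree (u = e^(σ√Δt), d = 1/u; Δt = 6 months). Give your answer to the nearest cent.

$7.30

CRR parameters: u = e^(σ√Δt) = e^(0.35·√0.5) = 1.2808, d = 1/u = 0.7808
Per-period rate: rΔt = 0.03·0.5 = 0.015, so R = e^0.015 = 1.0151
Risk-neutral probability p = (e^0.015 − 0.7808)/(1.2808 − 0.7808) = 0.2344/0.5000 = 0.4687
Terminal stock prices: S_uu = 131.2, S_ud = 80, S_dd = 48.77
Terminal payoffs (S − K): max(34.24, 0) = 34.24, max(-17, 0) = 0, max(-48.23, 0) = 0
Node u (S = 102.5): V_u = e^(−0.015)·[0.4687·34.2365 + 0.5313·0.0000] = 15.8066
Node d (S = 62.46): V_d = e^(−0.015)·[0.4687·0.0000 + 0.5313·0.0000] = 0.0000
Node 0 (S = 80): V_0 = e^(−0.015)·[0.4687·15.8066 + 0.5313·0.0000] = 7.2977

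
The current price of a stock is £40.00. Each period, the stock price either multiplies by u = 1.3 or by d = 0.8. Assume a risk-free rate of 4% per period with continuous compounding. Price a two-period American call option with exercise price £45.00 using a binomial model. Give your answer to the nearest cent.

Risk-neutral probability p = (e^0.04 − 0.8)/(1.3 − 0.8) = 0.2408/0.5000 = 0.4816
Terminal stock prices: S_uu = 67.6, S_ud = 41.6, S_dd = 25.6
Terminal payoffs (S − K): max(22.6, 0) = 22.6, max(-3.4, 0) = 0, max(-19.4, 0) = 0
Node u (S = 52): continuation = e^(−0.04)·[0.4816·22.6000 + 0.5184·0.0000] = 10.4579; exercise value = 7.0000 ≤ continuation, so V_u = 10.4579
Node d (S = 32): continuation = e^(−0.04)·[0.4816·0.0000 + 0.5184·0.0000] = 0.0000; exercise value = 0.0000 ≤ continuation, so V_d = 0.0000
Node 0 (S = 40): continuation = e^(−0.04)·[0.4816·10.4579 + 0.5184·0.0000] = 4.8392; exercise value = 0.0000 ≤ continuation, so V_0 = 4.8392

£4.84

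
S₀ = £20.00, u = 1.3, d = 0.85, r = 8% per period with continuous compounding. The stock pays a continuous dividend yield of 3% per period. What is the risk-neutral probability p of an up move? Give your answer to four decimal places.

p = 0.4473

Per-period risk-free factor R = e^0.08 = 1.0833; dividend-adjusted growth = e^(0.08−0.03) = 1.0513.
Risk-neutral probability p = (1.0513 − 0.85)/(1.3 − 0.85) = 0.2013/0.4500 = 0.4473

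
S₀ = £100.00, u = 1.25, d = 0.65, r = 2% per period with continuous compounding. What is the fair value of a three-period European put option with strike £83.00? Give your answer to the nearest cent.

Risk-neutral probability p = (e^0.02 − 0.65)/(1.25 − 0.65) = 0.3702/0.6000 = 0.6170
Terminal stock prices: S_uuu = 195.3, S_uud = 101.6, S_udd = 52.81, S_ddd = 27.46
Terminal payoffs (K − S): max(-112.3, 0) = 0, max(-18.56, 0) = 0, max(30.19, 0) = 30.19, max(55.54, 0) = 55.54
Node uu (S = 156.2): V_uu = e^(−0.02)·[0.6170·0.0000 + 0.3830·0.0000] = 0.0000
Node ud (S = 81.25): V_ud = e^(−0.02)·[0.6170·0.0000 + 0.3830·30.1875] = 11.3328
Node dd (S = 42.25): V_dd = e^(−0.02)·[0.6170·30.1875 + 0.3830·55.5375] = 39.1065
Node u (S = 125): V_u = e^(−0.02)·[0.6170·0.0000 + 0.3830·11.3328] = 4.2545
Node d (S = 65): V_d = e^(−0.02)·[0.6170·11.3328 + 0.3830·39.1065] = 21.5350
Node 0 (S = 100): V_0 = e^(−0.02)·[0.6170·4.2545 + 0.3830·21.5350] = 10.6576

£10.66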